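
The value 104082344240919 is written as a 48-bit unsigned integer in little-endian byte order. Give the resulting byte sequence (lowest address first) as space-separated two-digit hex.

17 E7 27 8F A9 5E

104082344240919 in hexadecimal, padded to 48 bits, is 0x5EA98F27E717.
Split into bytes (most-significant first): 5E A9 8F 27 E7 17.
Little-endian stores the least-significant byte at the lowest address.
So at ascending addresses the bytes are 17 E7 27 8F A9 5E.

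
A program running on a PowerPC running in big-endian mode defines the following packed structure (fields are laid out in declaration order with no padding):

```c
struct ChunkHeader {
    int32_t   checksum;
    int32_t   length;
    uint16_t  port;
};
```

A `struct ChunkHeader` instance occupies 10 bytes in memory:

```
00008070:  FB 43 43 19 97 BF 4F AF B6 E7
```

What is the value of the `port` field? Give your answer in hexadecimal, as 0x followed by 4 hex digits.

0xB6E7

`port` follows `checksum` (4 B), `length` (4 B), so it starts at offset 4 + 4 = 8 and occupies 2 bytes.
Bytes at offsets 8..9: B6 E7.
Big-endian: lowest address holds the most-significant byte.
The bytes are already most-significant first: 0xB6E7.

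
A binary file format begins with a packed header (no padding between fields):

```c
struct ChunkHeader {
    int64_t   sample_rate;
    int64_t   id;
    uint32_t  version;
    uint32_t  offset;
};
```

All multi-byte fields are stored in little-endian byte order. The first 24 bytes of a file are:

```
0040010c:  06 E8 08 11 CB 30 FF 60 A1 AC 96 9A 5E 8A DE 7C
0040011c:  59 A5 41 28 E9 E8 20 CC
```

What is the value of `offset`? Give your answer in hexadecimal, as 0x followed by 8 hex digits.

0xCC20E8E9

`offset` follows `sample_rate` (8 B), `id` (8 B), `version` (4 B), so it starts at offset 8 + 8 + 4 = 20 and occupies 4 bytes.
Bytes at offsets 20..23: E9 E8 20 CC.
Little-endian: lowest address holds the least-significant byte.
Reassemble most-significant byte first: CC 20 E8 E9 → 0xCC20E8E9.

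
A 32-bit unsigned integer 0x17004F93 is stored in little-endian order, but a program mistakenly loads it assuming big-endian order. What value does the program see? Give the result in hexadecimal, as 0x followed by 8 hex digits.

0x934F0017

Stored little-endian, the bytes at ascending addresses are 93 4F 00 17.
Read back as big-endian, the last byte is least significant, giving 0x934F0017.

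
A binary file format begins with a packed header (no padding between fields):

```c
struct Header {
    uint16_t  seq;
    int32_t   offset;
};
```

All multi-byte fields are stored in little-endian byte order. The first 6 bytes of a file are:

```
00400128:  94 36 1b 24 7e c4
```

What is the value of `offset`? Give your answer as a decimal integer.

-998366181

`offset` follows `seq` (2 bytes), so it starts at byte offset 2 and occupies 4 bytes.
Bytes at offsets 2..5: 1B 24 7E C4.
Little-endian: lowest address holds the least-significant byte.
Reassemble most-significant byte first: C4 7E 24 1B → 0xC47E241B.
Top bit is set, so as a signed 32-bit value this is 0xC47E241B − 2^32 = -998366181.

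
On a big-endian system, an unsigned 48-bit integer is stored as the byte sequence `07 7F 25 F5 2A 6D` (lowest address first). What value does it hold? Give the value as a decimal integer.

Big-endian stores the most-significant byte at the lowest address.
The bytes are already most-significant first: 0x077F25F52A6D.
0x077F25F52A6D = 8242679065197.

8242679065197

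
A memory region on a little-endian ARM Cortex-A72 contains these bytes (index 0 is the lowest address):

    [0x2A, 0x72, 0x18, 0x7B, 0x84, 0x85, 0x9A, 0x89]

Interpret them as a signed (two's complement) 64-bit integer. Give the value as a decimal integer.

In little-endian order the low byte comes first in memory.
Reassemble most-significant byte first: 89 9A 85 84 7B 18 72 2A → 0x899A85847B18722A.
Top bit is set, so as a signed 64-bit value this is 0x899A85847B18722A − 2^64 = -8531359740052606422.

-8531359740052606422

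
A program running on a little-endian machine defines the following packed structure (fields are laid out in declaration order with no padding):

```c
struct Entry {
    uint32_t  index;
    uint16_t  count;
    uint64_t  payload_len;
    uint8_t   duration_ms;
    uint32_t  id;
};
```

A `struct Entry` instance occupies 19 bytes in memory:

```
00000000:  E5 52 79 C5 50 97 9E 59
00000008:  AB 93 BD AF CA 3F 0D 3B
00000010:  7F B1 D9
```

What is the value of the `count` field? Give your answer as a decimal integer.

`count` follows `index` (4 bytes), so it starts at byte offset 4 and occupies 2 bytes.
Bytes at offsets 4..5: 50 97.
In little-endian order the low byte comes first in memory.
Reassemble most-significant byte first: 97 50 → 0x9750.
0x9750 = 38736.

38736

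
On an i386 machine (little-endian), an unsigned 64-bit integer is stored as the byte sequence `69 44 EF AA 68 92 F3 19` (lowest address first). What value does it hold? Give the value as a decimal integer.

Little-endian: lowest address holds the least-significant byte.
Reassemble most-significant byte first: 19 F3 92 68 AA EF 44 69 → 0x19F39268AAEF4469.
0x19F39268AAEF4469 = 1869999248530949225.

1869999248530949225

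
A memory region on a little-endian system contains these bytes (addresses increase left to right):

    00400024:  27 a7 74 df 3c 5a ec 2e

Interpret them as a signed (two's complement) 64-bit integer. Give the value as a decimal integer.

3381176637741901607

In little-endian order the low byte comes first in memory.
Reassemble most-significant byte first: 2E EC 5A 3C DF 74 A7 27 → 0x2EEC5A3CDF74A727.
0x2EEC5A3CDF74A727 = 3381176637741901607.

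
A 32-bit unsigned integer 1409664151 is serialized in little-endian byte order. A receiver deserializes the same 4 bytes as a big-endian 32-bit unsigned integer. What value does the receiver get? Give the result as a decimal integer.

2546206036

1409664151 in 32-bit hexadecimal is 0x5405C497.
Stored little-endian, the bytes at ascending addresses are 97 C4 05 54.
Read back as big-endian, the last byte is least significant, giving 0x97C40554.
0x97C40554 = 2546206036.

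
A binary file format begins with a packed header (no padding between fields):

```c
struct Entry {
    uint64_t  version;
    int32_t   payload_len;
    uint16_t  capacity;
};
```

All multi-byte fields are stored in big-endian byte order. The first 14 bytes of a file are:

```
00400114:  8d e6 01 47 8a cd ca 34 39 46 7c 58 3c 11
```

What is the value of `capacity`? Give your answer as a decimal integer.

`capacity` follows `version` (8 B), `payload_len` (4 B), so it starts at offset 8 + 4 = 12 and occupies 2 bytes.
Bytes at offsets 12..13: 3C 11.
In big-endian order the high byte comes first in memory.
The bytes are already most-significant first: 0x3C11.
0x3C11 = 15377.

15377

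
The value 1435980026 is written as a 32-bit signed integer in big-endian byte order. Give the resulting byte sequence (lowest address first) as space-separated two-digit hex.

55 97 50 FA

1435980026 in hexadecimal, padded to 32 bits, is 0x559750FA.
Split into bytes (most-significant first): 55 97 50 FA.
In big-endian order the high byte comes first in memory.
So the memory order matches the most-significant-first order: 55 97 50 FA.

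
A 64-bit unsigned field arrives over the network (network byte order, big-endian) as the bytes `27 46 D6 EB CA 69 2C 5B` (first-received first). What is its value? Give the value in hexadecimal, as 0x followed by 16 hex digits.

0x2746D6EBCA692C5B

Big-endian stores the most-significant byte at the lowest address.
The bytes are already most-significant first: 0x2746D6EBCA692C5B.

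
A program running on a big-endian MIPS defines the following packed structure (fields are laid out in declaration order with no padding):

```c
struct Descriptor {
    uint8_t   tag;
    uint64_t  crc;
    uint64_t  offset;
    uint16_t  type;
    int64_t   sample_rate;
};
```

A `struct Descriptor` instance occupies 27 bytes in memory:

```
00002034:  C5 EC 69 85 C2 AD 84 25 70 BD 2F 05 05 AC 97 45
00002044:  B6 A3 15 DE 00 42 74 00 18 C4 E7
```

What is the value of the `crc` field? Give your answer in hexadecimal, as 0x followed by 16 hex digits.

`crc` follows `tag` (1 byte), so it starts at byte offset 1 and occupies 8 bytes.
Bytes at offsets 1..8: EC 69 85 C2 AD 84 25 70.
Big-endian: lowest address holds the most-significant byte.
The bytes are already most-significant first: 0xEC6985C2AD842570.

0xEC6985C2AD842570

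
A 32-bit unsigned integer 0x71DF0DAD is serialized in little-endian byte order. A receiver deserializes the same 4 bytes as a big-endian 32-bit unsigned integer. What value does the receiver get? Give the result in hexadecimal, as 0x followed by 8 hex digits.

Stored little-endian, the bytes at ascending addresses are AD 0D DF 71.
Read back as big-endian, the last byte is least significant, giving 0xAD0DDF71.

0xAD0DDF71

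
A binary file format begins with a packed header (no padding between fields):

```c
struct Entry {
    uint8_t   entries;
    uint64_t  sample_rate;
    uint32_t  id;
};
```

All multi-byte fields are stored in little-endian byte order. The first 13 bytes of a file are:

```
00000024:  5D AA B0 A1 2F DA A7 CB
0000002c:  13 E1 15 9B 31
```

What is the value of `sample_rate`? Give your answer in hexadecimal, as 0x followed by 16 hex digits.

0x13CBA7DA2FA1B0AA

`sample_rate` follows `entries` (1 byte), so it starts at byte offset 1 and occupies 8 bytes.
Bytes at offsets 1..8: AA B0 A1 2F DA A7 CB 13.
Little-endian stores the least-significant byte at the lowest address.
Reassemble most-significant byte first: 13 CB A7 DA 2F A1 B0 AA → 0x13CBA7DA2FA1B0AA.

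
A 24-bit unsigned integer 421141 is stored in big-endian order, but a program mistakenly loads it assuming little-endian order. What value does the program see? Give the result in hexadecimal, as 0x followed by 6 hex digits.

421141 in 24-bit hexadecimal is 0x066D15.
Stored big-endian, the bytes at ascending addresses are 06 6D 15.
Read back as little-endian, the first byte is least significant, giving 0x156D06.

0x156D06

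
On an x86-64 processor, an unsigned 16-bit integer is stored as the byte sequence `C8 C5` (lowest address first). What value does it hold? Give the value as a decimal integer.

In little-endian order the low byte comes first in memory.
Reassemble most-significant byte first: C5 C8 → 0xC5C8.
0xC5C8 = 50632.

50632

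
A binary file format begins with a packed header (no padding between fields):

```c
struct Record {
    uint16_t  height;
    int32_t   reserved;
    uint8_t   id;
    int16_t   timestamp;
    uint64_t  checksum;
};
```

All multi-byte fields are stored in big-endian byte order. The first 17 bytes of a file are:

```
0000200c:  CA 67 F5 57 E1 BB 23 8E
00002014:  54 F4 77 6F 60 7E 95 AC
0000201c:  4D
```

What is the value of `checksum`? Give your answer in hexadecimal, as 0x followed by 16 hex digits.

`checksum` follows `height` (2 B), `reserved` (4 B), `id` (1 B), `timestamp` (2 B), so it starts at offset 2 + 4 + 1 + 2 = 9 and occupies 8 bytes.
Bytes at offsets 9..16: F4 77 6F 60 7E 95 AC 4D.
In big-endian order the high byte comes first in memory.
The bytes are already most-significant first: 0xF4776F607E95AC4D.

0xF4776F607E95AC4D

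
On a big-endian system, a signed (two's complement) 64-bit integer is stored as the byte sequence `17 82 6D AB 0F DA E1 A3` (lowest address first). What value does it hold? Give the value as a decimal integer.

1694036991317565859

Big-endian: lowest address holds the most-significant byte.
The bytes are already most-significant first: 0x17826DAB0FDAE1A3.
0x17826DAB0FDAE1A3 = 1694036991317565859.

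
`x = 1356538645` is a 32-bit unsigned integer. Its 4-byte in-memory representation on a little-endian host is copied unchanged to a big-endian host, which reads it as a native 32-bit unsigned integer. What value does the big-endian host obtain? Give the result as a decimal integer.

1356538645 in 32-bit hexadecimal is 0x50DB2315.
Stored little-endian, the bytes at ascending addresses are 15 23 DB 50.
Read back as big-endian, the last byte is least significant, giving 0x1523DB50.
0x1523DB50 = 354671440.

354671440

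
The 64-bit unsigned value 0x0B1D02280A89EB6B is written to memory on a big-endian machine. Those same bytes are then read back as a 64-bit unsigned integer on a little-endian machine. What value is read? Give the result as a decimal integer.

7776459858299198731

Stored big-endian, the bytes at ascending addresses are 0B 1D 02 28 0A 89 EB 6B.
Read back as little-endian, the first byte is least significant, giving 0x6BEB890A28021D0B.
0x6BEB890A28021D0B = 7776459858299198731.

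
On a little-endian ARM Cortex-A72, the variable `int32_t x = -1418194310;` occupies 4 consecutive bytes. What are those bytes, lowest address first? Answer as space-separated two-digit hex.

Two's complement of -1418194310 in 32 bits: 1418194310 = 0x5487ED86; invert → 0xAB781279; add 1 → 0xAB78127A.
Split into bytes (most-significant first): AB 78 12 7A.
Little-endian stores the least-significant byte at the lowest address.
So at ascending addresses the bytes are 7A 12 78 AB.

7A 12 78 AB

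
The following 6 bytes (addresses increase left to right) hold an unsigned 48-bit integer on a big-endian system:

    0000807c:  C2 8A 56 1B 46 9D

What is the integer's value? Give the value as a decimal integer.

213899405903517

In big-endian order the high byte comes first in memory.
The bytes are already most-significant first: 0xC28A561B469D.
0xC28A561B469D = 213899405903517.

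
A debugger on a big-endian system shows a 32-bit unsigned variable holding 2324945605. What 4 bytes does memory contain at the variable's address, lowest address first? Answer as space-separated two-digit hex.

2324945605 in hexadecimal, padded to 32 bits, is 0x8A93DAC5.
Split into bytes (most-significant first): 8A 93 DA C5.
Big-endian: lowest address holds the most-significant byte.
So the memory order matches the most-significant-first order: 8A 93 DA C5.

8A 93 DA C5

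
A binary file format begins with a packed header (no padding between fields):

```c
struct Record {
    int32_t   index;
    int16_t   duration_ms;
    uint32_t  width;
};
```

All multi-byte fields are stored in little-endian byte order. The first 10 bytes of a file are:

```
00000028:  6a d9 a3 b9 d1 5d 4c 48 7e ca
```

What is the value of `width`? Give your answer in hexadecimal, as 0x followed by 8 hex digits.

`width` follows `index` (4 B), `duration_ms` (2 B), so it starts at offset 4 + 2 = 6 and occupies 4 bytes.
Bytes at offsets 6..9: 4C 48 7E CA.
Little-endian stores the least-significant byte at the lowest address.
Reassemble most-significant byte first: CA 7E 48 4C → 0xCA7E484C.

0xCA7E484C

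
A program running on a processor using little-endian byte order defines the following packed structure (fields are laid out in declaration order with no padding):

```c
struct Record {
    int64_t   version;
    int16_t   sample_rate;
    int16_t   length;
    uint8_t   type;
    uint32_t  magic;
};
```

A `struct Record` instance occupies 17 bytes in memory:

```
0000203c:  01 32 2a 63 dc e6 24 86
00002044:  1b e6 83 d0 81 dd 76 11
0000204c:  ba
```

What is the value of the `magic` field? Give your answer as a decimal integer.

3121706717

`magic` follows `version` (8 B), `sample_rate` (2 B), `length` (2 B), `type` (1 B), so it starts at offset 8 + 2 + 2 + 1 = 13 and occupies 4 bytes.
Bytes at offsets 13..16: DD 76 11 BA.
Little-endian: lowest address holds the least-significant byte.
Reassemble most-significant byte first: BA 11 76 DD → 0xBA1176DD.
0xBA1176DD = 3121706717.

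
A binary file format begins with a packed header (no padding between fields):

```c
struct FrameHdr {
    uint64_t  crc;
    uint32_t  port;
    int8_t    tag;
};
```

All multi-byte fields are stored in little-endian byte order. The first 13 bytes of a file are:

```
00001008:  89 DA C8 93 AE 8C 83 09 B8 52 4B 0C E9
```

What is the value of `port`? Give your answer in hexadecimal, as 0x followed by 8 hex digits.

0x0C4B52B8

`port` follows `crc` (8 bytes), so it starts at byte offset 8 and occupies 4 bytes.
Bytes at offsets 8..11: B8 52 4B 0C.
In little-endian order the low byte comes first in memory.
Reassemble most-significant byte first: 0C 4B 52 B8 → 0x0C4B52B8.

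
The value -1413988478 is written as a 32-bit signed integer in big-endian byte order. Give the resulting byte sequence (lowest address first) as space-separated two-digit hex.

Two's complement of -1413988478 in 32 bits: 1413988478 = 0x5447C07E; invert → 0xABB83F81; add 1 → 0xABB83F82.
Split into bytes (most-significant first): AB B8 3F 82.
In big-endian order the high byte comes first in memory.
So the memory order matches the most-significant-first order: AB B8 3F 82.

AB B8 3F 82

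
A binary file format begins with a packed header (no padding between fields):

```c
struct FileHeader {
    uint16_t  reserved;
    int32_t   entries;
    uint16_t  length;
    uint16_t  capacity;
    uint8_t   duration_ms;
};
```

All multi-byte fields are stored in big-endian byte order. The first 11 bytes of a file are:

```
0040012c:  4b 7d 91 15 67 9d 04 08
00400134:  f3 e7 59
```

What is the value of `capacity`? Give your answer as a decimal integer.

62439

`capacity` follows `reserved` (2 B), `entries` (4 B), `length` (2 B), so it starts at offset 2 + 4 + 2 = 8 and occupies 2 bytes.
Bytes at offsets 8..9: F3 E7.
Big-endian: lowest address holds the most-significant byte.
The bytes are already most-significant first: 0xF3E7.
0xF3E7 = 62439.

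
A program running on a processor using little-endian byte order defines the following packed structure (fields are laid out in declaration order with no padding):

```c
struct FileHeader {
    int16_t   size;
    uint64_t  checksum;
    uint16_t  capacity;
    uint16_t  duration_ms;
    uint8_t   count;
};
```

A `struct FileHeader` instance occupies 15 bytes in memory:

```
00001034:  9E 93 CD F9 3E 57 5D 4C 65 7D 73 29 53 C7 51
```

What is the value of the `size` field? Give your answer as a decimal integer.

`size` is the first field, at byte offset 0, occupying 2 bytes.
Bytes at offsets 0..1: 9E 93.
Little-endian stores the least-significant byte at the lowest address.
Reassemble most-significant byte first: 93 9E → 0x939E.
Top bit is set, so as a signed 16-bit value this is 0x939E − 2^16 = -27746.

-27746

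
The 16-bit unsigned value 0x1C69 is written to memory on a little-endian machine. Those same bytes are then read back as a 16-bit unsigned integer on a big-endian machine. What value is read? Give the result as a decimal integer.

Stored little-endian, the bytes at ascending addresses are 69 1C.
Read back as big-endian, the last byte is least significant, giving 0x691C.
0x691C = 26908.

26908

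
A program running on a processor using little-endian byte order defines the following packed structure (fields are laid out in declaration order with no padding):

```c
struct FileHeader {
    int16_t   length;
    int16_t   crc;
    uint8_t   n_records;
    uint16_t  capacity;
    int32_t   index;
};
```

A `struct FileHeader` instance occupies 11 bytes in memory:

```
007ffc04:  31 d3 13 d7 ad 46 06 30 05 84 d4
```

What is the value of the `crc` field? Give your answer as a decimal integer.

-10477

`crc` follows `length` (2 bytes), so it starts at byte offset 2 and occupies 2 bytes.
Bytes at offsets 2..3: 13 D7.
Little-endian: lowest address holds the least-significant byte.
Reassemble most-significant byte first: D7 13 → 0xD713.
Top bit is set, so as a signed 16-bit value this is 0xD713 − 2^16 = -10477.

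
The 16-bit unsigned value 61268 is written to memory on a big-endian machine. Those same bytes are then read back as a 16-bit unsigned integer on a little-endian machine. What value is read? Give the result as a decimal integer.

61268 in 16-bit hexadecimal is 0xEF54.
Stored big-endian, the bytes at ascending addresses are EF 54.
Read back as little-endian, the first byte is least significant, giving 0x54EF.
0x54EF = 21743.

21743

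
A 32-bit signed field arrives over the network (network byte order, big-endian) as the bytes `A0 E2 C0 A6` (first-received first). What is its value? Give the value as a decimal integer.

In big-endian order the high byte comes first in memory.
The bytes are already most-significant first: 0xA0E2C0A6.
Top bit is set, so as a signed 32-bit value this is 0xA0E2C0A6 − 2^32 = -1595752282.

-1595752282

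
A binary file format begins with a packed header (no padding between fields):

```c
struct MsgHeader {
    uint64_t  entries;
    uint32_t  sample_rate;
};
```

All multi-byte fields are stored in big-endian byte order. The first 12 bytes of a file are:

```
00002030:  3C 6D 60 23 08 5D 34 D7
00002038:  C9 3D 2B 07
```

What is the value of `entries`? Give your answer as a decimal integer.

`entries` is the first field, at byte offset 0, occupying 8 bytes.
Bytes at offsets 0..7: 3C 6D 60 23 08 5D 34 D7.
Big-endian stores the most-significant byte at the lowest address.
The bytes are already most-significant first: 0x3C6D6023085D34D7.
0x3C6D6023085D34D7 = 4354242118317585623.

4354242118317585623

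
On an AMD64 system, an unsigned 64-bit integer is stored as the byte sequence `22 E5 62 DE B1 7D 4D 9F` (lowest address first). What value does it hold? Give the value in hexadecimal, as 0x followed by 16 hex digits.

0x9F4D7DB1DE62E522

Little-endian: lowest address holds the least-significant byte.
Reassemble most-significant byte first: 9F 4D 7D B1 DE 62 E5 22 → 0x9F4D7DB1DE62E522.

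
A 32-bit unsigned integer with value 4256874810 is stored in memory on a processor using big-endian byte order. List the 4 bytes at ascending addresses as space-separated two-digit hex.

FD BA C1 3A

4256874810 in hexadecimal, padded to 32 bits, is 0xFDBAC13A.
Split into bytes (most-significant first): FD BA C1 3A.
Big-endian: lowest address holds the most-significant byte.
So the memory order matches the most-significant-first order: FD BA C1 3A.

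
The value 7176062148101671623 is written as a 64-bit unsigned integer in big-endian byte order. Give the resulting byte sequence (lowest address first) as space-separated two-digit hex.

7176062148101671623 in hexadecimal, padded to 64 bits, is 0x63967E80D7BA0AC7.
Split into bytes (most-significant first): 63 96 7E 80 D7 BA 0A C7.
In big-endian order the high byte comes first in memory.
So the memory order matches the most-significant-first order: 63 96 7E 80 D7 BA 0A C7.

63 96 7E 80 D7 BA 0A C7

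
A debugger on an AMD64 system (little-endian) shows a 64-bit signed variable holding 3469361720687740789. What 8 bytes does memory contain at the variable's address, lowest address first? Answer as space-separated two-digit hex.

3469361720687740789 in hexadecimal, padded to 64 bits, is 0x3025A61A7EEE4775.
Split into bytes (most-significant first): 30 25 A6 1A 7E EE 47 75.
Little-endian: lowest address holds the least-significant byte.
So at ascending addresses the bytes are 75 47 EE 7E 1A A6 25 30.

75 47 EE 7E 1A A6 25 30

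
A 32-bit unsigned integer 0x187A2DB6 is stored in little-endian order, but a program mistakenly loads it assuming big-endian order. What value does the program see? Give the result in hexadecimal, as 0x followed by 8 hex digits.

Stored little-endian, the bytes at ascending addresses are B6 2D 7A 18.
Read back as big-endian, the last byte is least significant, giving 0xB62D7A18.

0xB62D7A18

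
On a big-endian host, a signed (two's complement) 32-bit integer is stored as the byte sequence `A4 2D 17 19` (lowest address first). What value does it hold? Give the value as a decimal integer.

Big-endian: lowest address holds the most-significant byte.
The bytes are already most-significant first: 0xA42D1719.
Top bit is set, so as a signed 32-bit value this is 0xA42D1719 − 2^32 = -1540548839.

-1540548839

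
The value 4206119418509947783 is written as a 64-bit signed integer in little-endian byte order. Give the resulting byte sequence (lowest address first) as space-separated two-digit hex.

4206119418509947783 in hexadecimal, padded to 64 bits, is 0x3A5F23537F287387.
Split into bytes (most-significant first): 3A 5F 23 53 7F 28 73 87.
Little-endian stores the least-significant byte at the lowest address.
So at ascending addresses the bytes are 87 73 28 7F 53 23 5F 3A.

87 73 28 7F 53 23 5F 3A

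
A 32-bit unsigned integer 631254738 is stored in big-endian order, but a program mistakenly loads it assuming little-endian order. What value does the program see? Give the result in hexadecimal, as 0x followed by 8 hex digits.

0xD22EA025

631254738 in 32-bit hexadecimal is 0x25A02ED2.
Stored big-endian, the bytes at ascending addresses are 25 A0 2E D2.
Read back as little-endian, the first byte is least significant, giving 0xD22EA025.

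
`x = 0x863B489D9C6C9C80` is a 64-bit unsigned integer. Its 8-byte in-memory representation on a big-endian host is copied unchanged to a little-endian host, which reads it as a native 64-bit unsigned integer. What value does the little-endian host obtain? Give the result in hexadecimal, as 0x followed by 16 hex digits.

Stored big-endian, the bytes at ascending addresses are 86 3B 48 9D 9C 6C 9C 80.
Read back as little-endian, the first byte is least significant, giving 0x809C6C9C9D483B86.

0x809C6C9C9D483B86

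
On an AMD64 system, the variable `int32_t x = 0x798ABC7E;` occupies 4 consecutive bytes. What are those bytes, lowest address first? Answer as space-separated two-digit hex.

7E BC 8A 79

Split into bytes (most-significant first): 79 8A BC 7E.
Little-endian stores the least-significant byte at the lowest address.
So at ascending addresses the bytes are 7E BC 8A 79.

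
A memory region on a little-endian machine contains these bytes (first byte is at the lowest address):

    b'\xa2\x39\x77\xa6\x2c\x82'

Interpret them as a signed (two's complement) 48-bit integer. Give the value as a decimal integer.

-138346693707358

In little-endian order the low byte comes first in memory.
Reassemble most-significant byte first: 82 2C A6 77 39 A2 → 0x822CA67739A2.
Top bit is set, so as a signed 48-bit value this is 0x822CA67739A2 − 2^48 = -138346693707358.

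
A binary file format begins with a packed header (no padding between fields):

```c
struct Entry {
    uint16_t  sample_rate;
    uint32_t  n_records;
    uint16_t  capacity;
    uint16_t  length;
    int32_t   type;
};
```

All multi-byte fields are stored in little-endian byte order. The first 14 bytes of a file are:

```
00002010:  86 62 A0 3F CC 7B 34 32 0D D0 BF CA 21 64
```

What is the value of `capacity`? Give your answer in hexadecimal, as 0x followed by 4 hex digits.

`capacity` follows `sample_rate` (2 B), `n_records` (4 B), so it starts at offset 2 + 4 = 6 and occupies 2 bytes.
Bytes at offsets 6..7: 34 32.
Little-endian stores the least-significant byte at the lowest address.
Reassemble most-significant byte first: 32 34 → 0x3234.

0x3234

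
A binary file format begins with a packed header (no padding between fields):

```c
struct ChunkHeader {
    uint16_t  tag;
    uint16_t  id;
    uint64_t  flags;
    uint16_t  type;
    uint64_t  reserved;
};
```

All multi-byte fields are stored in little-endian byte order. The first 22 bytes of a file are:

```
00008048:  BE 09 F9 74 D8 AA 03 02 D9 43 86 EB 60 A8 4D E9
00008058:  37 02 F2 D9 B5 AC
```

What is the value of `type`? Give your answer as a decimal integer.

`type` follows `tag` (2 B), `id` (2 B), `flags` (8 B), so it starts at offset 2 + 2 + 8 = 12 and occupies 2 bytes.
Bytes at offsets 12..13: 60 A8.
In little-endian order the low byte comes first in memory.
Reassemble most-significant byte first: A8 60 → 0xA860.
0xA860 = 43104.

43104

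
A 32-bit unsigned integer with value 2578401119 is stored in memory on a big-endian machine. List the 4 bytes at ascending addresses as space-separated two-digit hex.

2578401119 in hexadecimal, padded to 32 bits, is 0x99AF475F.
Split into bytes (most-significant first): 99 AF 47 5F.
Big-endian stores the most-significant byte at the lowest address.
So the memory order matches the most-significant-first order: 99 AF 47 5F.

99 AF 47 5F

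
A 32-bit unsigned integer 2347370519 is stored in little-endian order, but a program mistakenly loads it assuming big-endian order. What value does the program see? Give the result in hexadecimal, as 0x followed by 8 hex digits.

2347370519 in 32-bit hexadecimal is 0x8BEA0817.
Stored little-endian, the bytes at ascending addresses are 17 08 EA 8B.
Read back as big-endian, the last byte is least significant, giving 0x1708EA8B.

0x1708EA8B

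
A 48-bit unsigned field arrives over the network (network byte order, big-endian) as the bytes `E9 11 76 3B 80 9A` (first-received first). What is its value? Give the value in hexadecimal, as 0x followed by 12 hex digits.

0xE911763B809A

Big-endian stores the most-significant byte at the lowest address.
The bytes are already most-significant first: 0xE911763B809A.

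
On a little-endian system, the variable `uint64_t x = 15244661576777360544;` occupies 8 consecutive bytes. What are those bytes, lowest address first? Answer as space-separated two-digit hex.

15244661576777360544 in hexadecimal, padded to 64 bits, is 0xD38FEAEF34DC64A0.
Split into bytes (most-significant first): D3 8F EA EF 34 DC 64 A0.
Little-endian stores the least-significant byte at the lowest address.
So at ascending addresses the bytes are A0 64 DC 34 EF EA 8F D3.

A0 64 DC 34 EF EA 8F D3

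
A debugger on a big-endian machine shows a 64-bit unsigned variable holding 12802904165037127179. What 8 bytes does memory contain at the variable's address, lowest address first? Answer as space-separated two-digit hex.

12802904165037127179 in hexadecimal, padded to 64 bits, is 0xB1AD0D816268360B.
Split into bytes (most-significant first): B1 AD 0D 81 62 68 36 0B.
Big-endian: lowest address holds the most-significant byte.
So the memory order matches the most-significant-first order: B1 AD 0D 81 62 68 36 0B.

B1 AD 0D 81 62 68 36 0B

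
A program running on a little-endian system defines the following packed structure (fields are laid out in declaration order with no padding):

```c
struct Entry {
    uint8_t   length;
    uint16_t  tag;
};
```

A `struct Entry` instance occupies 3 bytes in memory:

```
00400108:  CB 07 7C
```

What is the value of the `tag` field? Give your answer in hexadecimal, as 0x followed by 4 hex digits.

`tag` follows `length` (1 byte), so it starts at byte offset 1 and occupies 2 bytes.
Bytes at offsets 1..2: 07 7C.
In little-endian order the low byte comes first in memory.
Reassemble most-significant byte first: 7C 07 → 0x7C07.

0x7C07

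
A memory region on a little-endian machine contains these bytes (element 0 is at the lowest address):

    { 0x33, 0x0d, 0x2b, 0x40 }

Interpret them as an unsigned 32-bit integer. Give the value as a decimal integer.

Little-endian stores the least-significant byte at the lowest address.
Reassemble most-significant byte first: 40 2B 0D 33 → 0x402B0D33.
0x402B0D33 = 1076563251.

1076563251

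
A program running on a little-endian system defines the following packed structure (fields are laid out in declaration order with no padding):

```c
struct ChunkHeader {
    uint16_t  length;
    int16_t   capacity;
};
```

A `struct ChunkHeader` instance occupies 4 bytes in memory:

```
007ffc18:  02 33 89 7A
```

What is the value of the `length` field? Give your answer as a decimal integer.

13058

`length` is the first field, at byte offset 0, occupying 2 bytes.
Bytes at offsets 0..1: 02 33.
Little-endian stores the least-significant byte at the lowest address.
Reassemble most-significant byte first: 33 02 → 0x3302.
0x3302 = 13058.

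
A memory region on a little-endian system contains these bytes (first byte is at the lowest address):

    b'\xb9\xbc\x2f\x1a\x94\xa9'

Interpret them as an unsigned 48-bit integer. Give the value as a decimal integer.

186453559590073

Little-endian: lowest address holds the least-significant byte.
Reassemble most-significant byte first: A9 94 1A 2F BC B9 → 0xA9941A2FBCB9.
0xA9941A2FBCB9 = 186453559590073.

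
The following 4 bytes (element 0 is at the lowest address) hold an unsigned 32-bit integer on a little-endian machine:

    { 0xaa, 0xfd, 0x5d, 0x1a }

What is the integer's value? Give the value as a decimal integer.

In little-endian order the low byte comes first in memory.
Reassemble most-significant byte first: 1A 5D FD AA → 0x1A5DFDAA.
0x1A5DFDAA = 442367402.

442367402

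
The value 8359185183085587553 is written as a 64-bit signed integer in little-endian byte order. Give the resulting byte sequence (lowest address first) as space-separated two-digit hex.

61 6C 86 99 A2 CA 01 74

8359185183085587553 in hexadecimal, padded to 64 bits, is 0x7401CAA299866C61.
Split into bytes (most-significant first): 74 01 CA A2 99 86 6C 61.
Little-endian: lowest address holds the least-significant byte.
So at ascending addresses the bytes are 61 6C 86 99 A2 CA 01 74.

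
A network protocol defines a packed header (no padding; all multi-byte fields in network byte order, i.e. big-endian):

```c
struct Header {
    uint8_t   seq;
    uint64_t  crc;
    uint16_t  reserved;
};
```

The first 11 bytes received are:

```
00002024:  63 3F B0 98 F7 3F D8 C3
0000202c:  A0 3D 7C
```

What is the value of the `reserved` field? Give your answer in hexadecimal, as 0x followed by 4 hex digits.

`reserved` follows `seq` (1 B), `crc` (8 B), so it starts at offset 1 + 8 = 9 and occupies 2 bytes.
Bytes at offsets 9..10: 3D 7C.
Big-endian: lowest address holds the most-significant byte.
The bytes are already most-significant first: 0x3D7C.

0x3D7C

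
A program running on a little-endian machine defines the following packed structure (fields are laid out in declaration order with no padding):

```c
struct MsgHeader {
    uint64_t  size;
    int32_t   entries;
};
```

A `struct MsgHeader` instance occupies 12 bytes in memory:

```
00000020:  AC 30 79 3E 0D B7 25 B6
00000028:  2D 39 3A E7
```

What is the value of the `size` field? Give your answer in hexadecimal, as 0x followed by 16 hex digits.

0xB625B70D3E7930AC

`size` is the first field, at byte offset 0, occupying 8 bytes.
Bytes at offsets 0..7: AC 30 79 3E 0D B7 25 B6.
Little-endian stores the least-significant byte at the lowest address.
Reassemble most-significant byte first: B6 25 B7 0D 3E 79 30 AC → 0xB625B70D3E7930AC.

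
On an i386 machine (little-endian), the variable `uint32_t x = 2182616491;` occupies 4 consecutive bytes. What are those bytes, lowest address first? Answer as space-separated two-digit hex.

2182616491 in hexadecimal, padded to 32 bits, is 0x821815AB.
Split into bytes (most-significant first): 82 18 15 AB.
In little-endian order the low byte comes first in memory.
So at ascending addresses the bytes are AB 15 18 82.

AB 15 18 82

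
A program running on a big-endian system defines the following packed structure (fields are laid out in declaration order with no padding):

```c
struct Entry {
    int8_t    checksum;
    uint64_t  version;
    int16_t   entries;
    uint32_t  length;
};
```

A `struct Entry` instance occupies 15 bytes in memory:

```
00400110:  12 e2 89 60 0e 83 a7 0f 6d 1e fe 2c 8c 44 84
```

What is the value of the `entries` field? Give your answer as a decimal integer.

7934

`entries` follows `checksum` (1 B), `version` (8 B), so it starts at offset 1 + 8 = 9 and occupies 2 bytes.
Bytes at offsets 9..10: 1E FE.
Big-endian: lowest address holds the most-significant byte.
The bytes are already most-significant first: 0x1EFE.
0x1EFE = 7934.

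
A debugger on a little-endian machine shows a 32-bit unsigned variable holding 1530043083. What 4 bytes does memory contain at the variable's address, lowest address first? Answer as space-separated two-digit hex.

CB 9A 32 5B

1530043083 in hexadecimal, padded to 32 bits, is 0x5B329ACB.
Split into bytes (most-significant first): 5B 32 9A CB.
In little-endian order the low byte comes first in memory.
So at ascending addresses the bytes are CB 9A 32 5B.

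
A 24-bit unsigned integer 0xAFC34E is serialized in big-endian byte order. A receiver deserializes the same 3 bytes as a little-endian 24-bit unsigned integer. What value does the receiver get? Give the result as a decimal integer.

5161903

Stored big-endian, the bytes at ascending addresses are AF C3 4E.
Read back as little-endian, the first byte is least significant, giving 0x4EC3AF.
0x4EC3AF = 5161903.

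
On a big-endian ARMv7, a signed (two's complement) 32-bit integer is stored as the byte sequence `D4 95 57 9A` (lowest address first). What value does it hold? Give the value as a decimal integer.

Big-endian: lowest address holds the most-significant byte.
The bytes are already most-significant first: 0xD495579A.
Top bit is set, so as a signed 32-bit value this is 0xD495579A − 2^32 = -728410214.

-728410214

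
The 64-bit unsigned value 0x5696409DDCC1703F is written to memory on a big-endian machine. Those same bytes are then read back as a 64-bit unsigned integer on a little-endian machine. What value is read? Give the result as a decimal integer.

4571366775056275030

Stored big-endian, the bytes at ascending addresses are 56 96 40 9D DC C1 70 3F.
Read back as little-endian, the first byte is least significant, giving 0x3F70C1DC9D409656.
0x3F70C1DC9D409656 = 4571366775056275030.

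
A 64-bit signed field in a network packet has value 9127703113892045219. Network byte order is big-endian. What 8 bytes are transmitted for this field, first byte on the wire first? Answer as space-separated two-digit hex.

9127703113892045219 in hexadecimal, padded to 64 bits, is 0x7EAC1D9F16C321A3.
Split into bytes (most-significant first): 7E AC 1D 9F 16 C3 21 A3.
In big-endian order the high byte comes first in memory.
So the memory order matches the most-significant-first order: 7E AC 1D 9F 16 C3 21 A3.

7E AC 1D 9F 16 C3 21 A3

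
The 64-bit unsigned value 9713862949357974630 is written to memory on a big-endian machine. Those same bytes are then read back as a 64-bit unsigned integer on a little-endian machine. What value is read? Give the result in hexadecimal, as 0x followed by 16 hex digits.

9713862949357974630 in 64-bit hexadecimal is 0x86CE92E2DD4F7466.
Stored big-endian, the bytes at ascending addresses are 86 CE 92 E2 DD 4F 74 66.
Read back as little-endian, the first byte is least significant, giving 0x66744FDDE292CE86.

0x66744FDDE292CE86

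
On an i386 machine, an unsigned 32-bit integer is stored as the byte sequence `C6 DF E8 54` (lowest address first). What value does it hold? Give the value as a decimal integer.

1424547782

Little-endian stores the least-significant byte at the lowest address.
Reassemble most-significant byte first: 54 E8 DF C6 → 0x54E8DFC6.
0x54E8DFC6 = 1424547782.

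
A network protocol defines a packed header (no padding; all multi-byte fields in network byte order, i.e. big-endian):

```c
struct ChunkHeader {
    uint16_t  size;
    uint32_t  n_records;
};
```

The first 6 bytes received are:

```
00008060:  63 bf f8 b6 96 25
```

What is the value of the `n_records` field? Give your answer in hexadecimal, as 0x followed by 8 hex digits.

0xF8B69625

`n_records` follows `size` (2 bytes), so it starts at byte offset 2 and occupies 4 bytes.
Bytes at offsets 2..5: F8 B6 96 25.
Big-endian: lowest address holds the most-significant byte.
The bytes are already most-significant first: 0xF8B69625.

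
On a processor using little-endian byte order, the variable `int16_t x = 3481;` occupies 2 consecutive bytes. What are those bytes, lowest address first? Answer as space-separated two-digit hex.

3481 in hexadecimal, padded to 16 bits, is 0x0D99.
Split into bytes (most-significant first): 0D 99.
Little-endian: lowest address holds the least-significant byte.
So at ascending addresses the bytes are 99 0D.

99 0D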